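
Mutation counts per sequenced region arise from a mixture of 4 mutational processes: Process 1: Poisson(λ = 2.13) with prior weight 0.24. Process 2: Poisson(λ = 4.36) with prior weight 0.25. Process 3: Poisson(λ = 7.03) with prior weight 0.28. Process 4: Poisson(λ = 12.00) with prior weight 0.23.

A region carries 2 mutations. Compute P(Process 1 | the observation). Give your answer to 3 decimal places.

0.639

P(component k | x) = π_k·f_k(x) / marginal(x), where marginal(x) = Σ_j π_j·f_j(x).
Poisson probabilities:
  f_1 = e^(−2.13)·2.13^2/2! = 0.269576
  f_2 = e^(−4.36)·4.36^2/2! = 0.121456
  f_3 = e^(−7.03)·7.03^2/2! = 0.0218671
  f_4 = e^(−12.00)·12.00^2/2! = 0.000442383
Multiply by the mixture weights:
  π_1·f_1 = 0.24 × 0.269576 = 0.0646984
  π_2·f_2 = 0.25 × 0.121456 = 0.030364
  π_3·f_3 = 0.28 × 0.0218671 = 0.00612278
  π_4·f_4 = 0.23 × 0.000442383 = 0.000101748
Denominator: 0.0646984 + 0.030364 + 0.00612278 + 0.000101748 = 0.101287
P(Process 1 | the observation) = 0.0646984 / 0.101287 ≈ 0.639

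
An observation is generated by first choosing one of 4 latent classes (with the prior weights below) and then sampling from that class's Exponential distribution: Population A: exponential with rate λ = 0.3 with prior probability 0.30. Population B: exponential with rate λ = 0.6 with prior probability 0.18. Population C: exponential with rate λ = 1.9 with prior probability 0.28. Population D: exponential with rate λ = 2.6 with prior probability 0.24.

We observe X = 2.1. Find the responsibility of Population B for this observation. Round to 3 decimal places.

0.336

Apply Bayes' rule: the posterior for each component is proportional to its prior times its likelihood at x.
Exponential densities:
  f_A = 0.3·e^(−0.3·2.1) = 0.3·e^(−0.6300) = 0.159778
  f_B = 0.6·e^(−0.6·2.1) = 0.6·e^(−1.2600) = 0.170192
  f_C = 1.9·e^(−1.9·2.1) = 1.9·e^(−3.9900) = 0.0351495
  f_D = 2.6·e^(−2.6·2.1) = 2.6·e^(−5.4600) = 0.0110592
Prior × likelihood for each component:
  P(Z=A)·f_A = 0.30 × 0.159778 = 0.0479333
  P(Z=B)·f_B = 0.18 × 0.170192 = 0.0306346
  P(Z=C)·f_C = 0.28 × 0.0351495 = 0.00984185
  P(Z=D)·f_D = 0.24 × 0.0110592 = 0.00265422
Denominator: 0.0479333 + 0.0306346 + 0.00984185 + 0.00265422 = 0.091064
Responsibility of Population B: 0.0306346 / 0.091064 ≈ 0.336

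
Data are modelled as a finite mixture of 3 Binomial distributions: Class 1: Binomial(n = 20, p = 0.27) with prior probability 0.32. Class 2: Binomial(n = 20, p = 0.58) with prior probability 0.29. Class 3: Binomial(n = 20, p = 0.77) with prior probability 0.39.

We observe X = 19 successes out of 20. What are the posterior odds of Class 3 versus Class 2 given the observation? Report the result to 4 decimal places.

Since P(k|x) ∝ w_k f_k(x), the posterior odds are w_i f_i(x) / (w_j f_j(x)).
Component likelihoods at x = 19 successes out of 20:
  f_1 = C(20,19)·0.27^19·0.73^1 = 20·1.57004e-11·0.73 = 2.29226e-10
  f_2 = C(20,19)·0.58^19·0.42^1 = 20·3.19987e-05·0.42 = 0.000268789
  f_3 = C(20,19)·0.77^19·0.23^1 = 20·0.00697146·0.23 = 0.0320687
Posterior odds = (w_3·f_3) / (w_2·f_2) = (0.39·0.0320687) / (0.29·0.000268789) = 0.0125068 / 7.79488e-05 ≈ 160.4490

160.4490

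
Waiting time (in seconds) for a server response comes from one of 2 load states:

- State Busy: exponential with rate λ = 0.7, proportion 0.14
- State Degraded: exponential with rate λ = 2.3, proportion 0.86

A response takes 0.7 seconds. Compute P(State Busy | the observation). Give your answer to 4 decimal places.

0.1318

The responsibility of component k is π_k f_k(x) divided by Σ_j π_j f_j(x).
Exponential densities:
  f_Busy = 0.7·e^(−0.7·0.7) = 0.7·e^(−0.4900) = 0.428838
  f_Degraded = 2.3·e^(−2.3·0.7) = 2.3·e^(−1.6100) = 0.459742
Multiply by the mixture weights:
  π_Busy·f_Busy = 0.14 × 0.428838 = 0.0600374
  π_Degraded·f_Degraded = 0.86 × 0.459742 = 0.395378
Marginal: 0.0600374 + 0.395378 = 0.455415
P(State Busy | 0.7 seconds) ≈ 0.1318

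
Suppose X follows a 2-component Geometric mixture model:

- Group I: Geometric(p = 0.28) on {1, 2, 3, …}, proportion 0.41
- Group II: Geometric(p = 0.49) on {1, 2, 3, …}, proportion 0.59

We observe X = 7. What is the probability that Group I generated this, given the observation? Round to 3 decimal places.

The responsibility of component k is P(Z=k) f_k(x) divided by Σ_j P(Z=j) f_j(x).
Component likelihoods at x = 7:
  L_I = 0.0390079
  L_II = 0.00862218
Unnormalised posteriors:
  P(Z=I)·L_I = 0.41 × 0.0390079 = 0.0159933
  P(Z=II)·L_II = 0.59 × 0.00862218 = 0.00508709
Marginal: 0.0159933 + 0.00508709 = 0.0210803
P(Group I | x) = 0.0159933 / 0.0210803 ≈ 0.759

0.759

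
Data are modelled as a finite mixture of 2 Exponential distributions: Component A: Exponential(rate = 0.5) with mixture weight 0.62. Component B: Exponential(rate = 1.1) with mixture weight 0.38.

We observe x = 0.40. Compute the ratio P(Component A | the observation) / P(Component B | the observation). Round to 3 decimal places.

Since P(k|x) ∝ π_k f_k(x), the posterior odds are π_i f_i(x) / (π_j f_j(x)).
Component likelihoods at x = 0.40:
  f_A = 0.5·e^(−0.5·0.40) = 0.5·e^(−0.2000) = 0.409365
  f_B = 1.1·e^(−1.1·0.40) = 1.1·e^(−0.4400) = 0.70844
Posterior odds = (π_A·f_A) / (π_B·f_B) = (0.62·0.409365) / (0.38·0.70844) = 0.253807 / 0.269207 ≈ 0.943

0.943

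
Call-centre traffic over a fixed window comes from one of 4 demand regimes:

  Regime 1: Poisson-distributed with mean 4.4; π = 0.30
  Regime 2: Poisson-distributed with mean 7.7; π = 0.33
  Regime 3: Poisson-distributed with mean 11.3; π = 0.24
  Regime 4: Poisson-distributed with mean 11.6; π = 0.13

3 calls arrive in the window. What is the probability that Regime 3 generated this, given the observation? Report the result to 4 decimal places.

P(component k | x) = P(Z=k)·f_k(x) / marginal(x), where marginal(x) = Σ_j P(Z=j)·f_j(x).
Evaluate each component's likelihood at the observed value:
  f_1 = e^(−4.4)·4.4^3/3! = 0.174305
  f_2 = e^(−7.7)·7.7^3/3! = 0.0344551
  f_3 = e^(−11.3)·11.3^3/3! = 0.00297548
  f_4 = e^(−11.6)·11.6^3/3! = 0.00238455
Unnormalised posteriors:
  P(Z=1)·f_1 = 0.30 × 0.174305 = 0.0522916
  P(Z=2)·f_2 = 0.33 × 0.0344551 = 0.0113702
  P(Z=3)·f_3 = 0.24 × 0.00297548 = 0.000714114
  P(Z=4)·f_4 = 0.13 × 0.00238455 = 0.000309992
Sum: 0.0522916 + 0.0113702 + 0.000714114 + 0.000309992 = 0.0646859
P(Regime 3 | the observation) ≈ 0.0110

0.0110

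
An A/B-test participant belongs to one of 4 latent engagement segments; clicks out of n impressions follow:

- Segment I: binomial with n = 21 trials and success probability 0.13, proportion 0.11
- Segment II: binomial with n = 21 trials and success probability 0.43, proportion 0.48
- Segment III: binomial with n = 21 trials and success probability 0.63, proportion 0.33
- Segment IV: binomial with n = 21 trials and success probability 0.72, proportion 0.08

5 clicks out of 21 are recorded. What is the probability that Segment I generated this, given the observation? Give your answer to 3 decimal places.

0.333

The responsibility of component k is π_k f_k(x) divided by Σ_j π_j f_j(x).
Component likelihoods at x = 5 clicks out of 21:
  L_I = 0.0813894
  L_II = 0.0371435
  L_III = 0.000249157
  L_IV = 5.61997e-06
Weight by the priors:
  π_I·L_I = 0.11 × 0.0813894 = 0.00895283
  π_II·L_II = 0.48 × 0.0371435 = 0.0178289
  π_III·L_III = 0.33 × 0.000249157 = 8.22219e-05
  π_IV·L_IV = 0.08 × 5.61997e-06 = 4.49598e-07
Normaliser: 0.00895283 + 0.0178289 + 8.22219e-05 + 4.49598e-07 = 0.0268644
P(Segment I | data) = 0.00895283 / 0.0268644 ≈ 0.333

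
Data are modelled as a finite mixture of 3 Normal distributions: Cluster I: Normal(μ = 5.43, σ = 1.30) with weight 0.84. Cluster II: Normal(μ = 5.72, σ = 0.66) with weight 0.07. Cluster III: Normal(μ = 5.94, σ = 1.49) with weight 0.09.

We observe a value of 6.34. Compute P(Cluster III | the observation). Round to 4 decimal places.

0.0922

Posterior ∝ prior × likelihood, so P(k | x) ∝ w_k f_k(x); normalise over all components.
Normal densities:
  p_I = (1/(1.30·√(2π)))·exp(−(6.34−5.43)²/(2·1.30²)) = 0.306879·exp(-0.24500) = 0.240195
  p_II = (1/(0.66·√(2π)))·exp(−(6.34−5.72)²/(2·0.66²)) = 0.604458·exp(-0.44123) = 0.388814
  p_III = (1/(1.49·√(2π)))·exp(−(6.34−5.94)²/(2·1.49²)) = 0.267746·exp(-0.03603) = 0.25827
Prior × likelihood for each component:
  w_I·p_I = 0.84 × 0.240195 = 0.201764
  w_II·p_II = 0.07 × 0.388814 = 0.027217
  w_III·p_III = 0.09 × 0.25827 = 0.0232443
Evidence: 0.201764 + 0.027217 + 0.0232443 = 0.252225
So the posterior for Cluster III is 0.0232443 / 0.252225 ≈ 0.0922.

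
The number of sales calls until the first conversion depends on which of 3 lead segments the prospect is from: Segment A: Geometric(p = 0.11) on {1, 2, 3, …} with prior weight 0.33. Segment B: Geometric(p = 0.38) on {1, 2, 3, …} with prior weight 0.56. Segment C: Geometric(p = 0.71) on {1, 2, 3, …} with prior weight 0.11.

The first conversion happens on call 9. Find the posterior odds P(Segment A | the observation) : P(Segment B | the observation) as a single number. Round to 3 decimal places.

Posterior odds = (π_i f_i(x)) / (π_j f_j(x)); the normalising sum cancels.
Evaluate each component's likelihood at the observed value:
  L_A = 0.11·(1−0.11)^8 = 0.11·0.393659 = 0.0433025
  L_B = 0.38·(1−0.38)^8 = 0.38·0.021834 = 0.00829692
  L_C = 0.71·(1−0.71)^8 = 0.71·5.00246e-05 = 3.55175e-05
Odds = (0.33/0.56) × (0.0433025/0.00829692) = 0.589286 × 5.2191 ≈ 3.076

3.076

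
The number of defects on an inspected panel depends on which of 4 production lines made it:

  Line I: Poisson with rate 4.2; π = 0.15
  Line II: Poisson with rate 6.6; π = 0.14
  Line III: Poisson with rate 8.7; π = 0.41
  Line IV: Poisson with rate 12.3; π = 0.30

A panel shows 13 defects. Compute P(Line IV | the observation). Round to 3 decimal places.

0.625

Apply Bayes' rule: the posterior for each component is proportional to its prior times its likelihood at x.
Component likelihoods at x = 13 defects:
  L_I = 0.000304736
  L_II = 0.00985025
  L_III = 0.0437631
  L_IV = 0.107811
Prior × likelihood for each component:
  π_I·L_I = 0.15 × 0.000304736 = 4.57104e-05
  π_II·L_II = 0.14 × 0.00985025 = 0.00137904
  π_III·L_III = 0.41 × 0.0437631 = 0.0179429
  π_IV·L_IV = 0.30 × 0.107811 = 0.0323434
Evidence: 4.57104e-05 + 0.00137904 + 0.0179429 + 0.0323434 = 0.051711
P(Line IV | data) ≈ 0.625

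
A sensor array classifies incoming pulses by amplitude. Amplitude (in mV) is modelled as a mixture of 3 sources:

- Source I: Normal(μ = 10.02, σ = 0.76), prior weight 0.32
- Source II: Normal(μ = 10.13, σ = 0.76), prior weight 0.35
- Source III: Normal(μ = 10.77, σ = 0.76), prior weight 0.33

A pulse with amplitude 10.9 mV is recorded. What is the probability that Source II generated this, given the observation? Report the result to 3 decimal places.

0.300

P(component k | x) = w_k·f_k(x) / marginal(x), where marginal(x) = Σ_j w_j·f_j(x).
Normal densities:
  L_I = (1/(0.76·√(2π)))·exp(−(10.9−10.02)²/(2·0.76²)) = 0.524924·exp(-0.67036) = 0.268511
  L_II = (1/(0.76·√(2π)))·exp(−(10.9−10.13)²/(2·0.76²)) = 0.524924·exp(-0.51324) = 0.314194
  L_III = (1/(0.76·√(2π)))·exp(−(10.9−10.77)²/(2·0.76²)) = 0.524924·exp(-0.01463) = 0.517301
Weight by the priors:
  w_I·L_I = 0.32 × 0.268511 = 0.0859237
  w_II·L_II = 0.35 × 0.314194 = 0.109968
  w_III·L_III = 0.33 × 0.517301 = 0.170709
Evidence: 0.0859237 + 0.109968 + 0.170709 = 0.366601
Responsibility of Source II: 0.109968 / 0.366601 ≈ 0.300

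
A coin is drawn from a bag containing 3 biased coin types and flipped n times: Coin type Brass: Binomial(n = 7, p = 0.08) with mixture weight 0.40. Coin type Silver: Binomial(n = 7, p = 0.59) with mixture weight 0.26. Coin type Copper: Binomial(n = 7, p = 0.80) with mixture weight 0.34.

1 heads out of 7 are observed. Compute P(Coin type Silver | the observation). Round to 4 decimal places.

0.0362

Posterior ∝ prior × likelihood, so P(k | x) ∝ π_k f_k(x); normalise over all components.
Binomial probabilities:
  L_Brass = C(7,1)·0.08^1·0.92^6 = 7·0.08·0.606355 = 0.339559
  L_Silver = C(7,1)·0.59^1·0.41^6 = 7·0.59·0.0047501 = 0.0196179
  L_Copper = C(7,1)·0.80^1·0.20^6 = 7·0.8·6.4e-05 = 0.0003584
Prior × likelihood for each component:
  π_Brass·L_Brass = 0.40 × 0.339559 = 0.135824
  π_Silver·L_Silver = 0.26 × 0.0196179 = 0.00510066
  π_Copper·L_Copper = 0.34 × 0.0003584 = 0.000121856
Denominator: 0.135824 + 0.00510066 + 0.000121856 = 0.141046
P(Coin type Silver | the observation) ≈ 0.0362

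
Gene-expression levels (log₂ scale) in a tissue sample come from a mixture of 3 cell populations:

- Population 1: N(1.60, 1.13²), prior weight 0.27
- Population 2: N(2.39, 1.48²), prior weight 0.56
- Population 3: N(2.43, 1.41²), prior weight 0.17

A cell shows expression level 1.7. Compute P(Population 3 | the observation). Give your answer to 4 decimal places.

0.1544

The responsibility of component k is w_k f_k(x) divided by Σ_j w_j f_j(x).
Evaluate each component's likelihood at the observed value:
  p_1 = 0.351667
  p_2 = 0.241796
  p_3 = 0.247449
Unnormalised posteriors:
  w_1·p_1 = 0.27 × 0.351667 = 0.09495
  w_2·p_2 = 0.56 × 0.241796 = 0.135406
  w_3·p_3 = 0.17 × 0.247449 = 0.0420663
Evidence: 0.09495 + 0.135406 + 0.0420663 = 0.272422
So the posterior for Population 3 is 0.0420663 / 0.272422 ≈ 0.1544.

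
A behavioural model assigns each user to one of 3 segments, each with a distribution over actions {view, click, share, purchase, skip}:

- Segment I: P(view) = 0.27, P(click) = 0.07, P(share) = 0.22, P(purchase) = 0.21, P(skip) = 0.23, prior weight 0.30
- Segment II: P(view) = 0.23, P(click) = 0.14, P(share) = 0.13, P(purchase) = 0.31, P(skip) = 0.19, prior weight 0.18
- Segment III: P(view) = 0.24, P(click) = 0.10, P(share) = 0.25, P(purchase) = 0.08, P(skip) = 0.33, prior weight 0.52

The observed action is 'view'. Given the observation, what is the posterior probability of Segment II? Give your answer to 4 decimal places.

Apply Bayes' rule: the posterior for each component is proportional to its prior times its likelihood at x.
Categorical probabilities:
  p_I = 0.27
  p_II = 0.23
  p_III = 0.24
Unnormalised posteriors:
  P(Z=I)·p_I = 0.30 × 0.27 = 0.081
  P(Z=II)·p_II = 0.18 × 0.23 = 0.0414
  P(Z=III)·p_III = 0.52 × 0.24 = 0.1248
Denominator: 0.081 + 0.0414 + 0.1248 = 0.2472
P(Segment II | data) ≈ 0.1675

0.1675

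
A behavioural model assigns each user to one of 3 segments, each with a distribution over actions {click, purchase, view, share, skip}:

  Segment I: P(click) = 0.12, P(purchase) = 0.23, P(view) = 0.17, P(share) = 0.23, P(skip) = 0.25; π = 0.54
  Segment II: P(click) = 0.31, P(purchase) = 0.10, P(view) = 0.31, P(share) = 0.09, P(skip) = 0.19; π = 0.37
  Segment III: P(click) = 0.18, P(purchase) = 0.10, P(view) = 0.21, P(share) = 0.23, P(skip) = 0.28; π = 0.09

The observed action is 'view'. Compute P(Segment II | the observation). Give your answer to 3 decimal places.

0.509

Apply Bayes' rule: the posterior for each component is proportional to its prior times its likelihood at x.
Evaluate each component's likelihood at the observed value:
  L_I = P(view | comp) = 0.17
  L_II = P(view | comp) = 0.31
  L_III = P(view | comp) = 0.21
Prior × likelihood for each component:
  w_I·L_I = 0.54 × 0.17 = 0.0918
  w_II·L_II = 0.37 × 0.31 = 0.1147
  w_III·L_III = 0.09 × 0.21 = 0.0189
Denominator: 0.0918 + 0.1147 + 0.0189 = 0.2254
Responsibility of Segment II: 0.1147 / 0.2254 ≈ 0.509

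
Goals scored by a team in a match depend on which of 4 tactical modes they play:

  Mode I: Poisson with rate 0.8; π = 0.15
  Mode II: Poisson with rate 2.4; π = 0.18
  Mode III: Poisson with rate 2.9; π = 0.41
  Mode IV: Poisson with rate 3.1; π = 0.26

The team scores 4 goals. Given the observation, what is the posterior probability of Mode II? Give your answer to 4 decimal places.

0.1669

P(component k | x) = w_k·f_k(x) / marginal(x), where marginal(x) = Σ_j w_j·f_j(x).
Evaluate each component's likelihood at the observed value:
  L_I = e^(−0.8)·0.8^4/4! = 0.00766855
  L_II = e^(−2.4)·2.4^4/4! = 0.125408
  L_III = e^(−2.9)·2.9^4/4! = 0.162154
  L_IV = e^(−3.1)·3.1^4/4! = 0.17335
Unnormalised posteriors:
  w_I·L_I = 0.15 × 0.00766855 = 0.00115028
  w_II·L_II = 0.18 × 0.125408 = 0.0225735
  w_III·L_III = 0.41 × 0.162154 = 0.066483
  w_IV·L_IV = 0.26 × 0.17335 = 0.0450709
Marginal: 0.00115028 + 0.0225735 + 0.066483 + 0.0450709 = 0.135278
So the posterior for Mode II is 0.0225735 / 0.135278 ≈ 0.1669.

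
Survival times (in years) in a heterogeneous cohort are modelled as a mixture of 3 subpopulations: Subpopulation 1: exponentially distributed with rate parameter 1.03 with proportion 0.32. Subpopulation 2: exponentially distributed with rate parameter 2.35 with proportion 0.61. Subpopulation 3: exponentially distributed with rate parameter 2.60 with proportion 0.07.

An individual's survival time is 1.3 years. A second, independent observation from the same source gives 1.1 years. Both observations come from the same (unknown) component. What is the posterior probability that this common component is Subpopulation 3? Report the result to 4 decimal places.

P(component k | x) = π_k·f_k(x) / marginal(x), where marginal(x) = Σ_j π_j·f_j(x).
Since both observations come from the same component, the likelihood for component k is f_k(x₁)·f_k(x₂).
  L_1 = [0.269971] × [0.331728] = 0.0895568
  L_2 = [0.110738] × [0.177181] = 0.0196207
  L_3 = [0.0885234] × [0.148899] = 0.013181
Prior × likelihood for each component:
  π_1·L_1 = 0.32 × 0.0895568 = 0.0286582
  π_2·L_2 = 0.61 × 0.0196207 = 0.0119686
  π_3·L_3 = 0.07 × 0.013181 = 0.000922672
Normaliser: 0.0286582 + 0.0119686 + 0.000922672 = 0.0415495
Responsibility of Subpopulation 3: 0.000922672 / 0.0415495 ≈ 0.0222

0.0222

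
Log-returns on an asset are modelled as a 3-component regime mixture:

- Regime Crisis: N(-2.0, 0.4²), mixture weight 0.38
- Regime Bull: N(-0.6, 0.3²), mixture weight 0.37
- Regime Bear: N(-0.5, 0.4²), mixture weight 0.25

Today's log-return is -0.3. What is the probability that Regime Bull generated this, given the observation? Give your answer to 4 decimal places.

By Bayes' theorem, P(k | x) = P(Z=k) f_k(x) / Σ_j P(Z=j) f_j(x).
Normal densities:
  L_Crisis = 0.000119297
  L_Bull = 0.806569
  L_Bear = 0.880163
Unnormalised posteriors:
  P(Z=Crisis)·L_Crisis = 0.38 × 0.000119297 = 4.53327e-05
  P(Z=Bull)·L_Bull = 0.37 × 0.806569 = 0.298431
  P(Z=Bear)·L_Bear = 0.25 × 0.880163 = 0.220041
Evidence: 4.53327e-05 + 0.298431 + 0.220041 = 0.518517
Responsibility of Regime Bull: 0.298431 / 0.518517 ≈ 0.5755

0.5755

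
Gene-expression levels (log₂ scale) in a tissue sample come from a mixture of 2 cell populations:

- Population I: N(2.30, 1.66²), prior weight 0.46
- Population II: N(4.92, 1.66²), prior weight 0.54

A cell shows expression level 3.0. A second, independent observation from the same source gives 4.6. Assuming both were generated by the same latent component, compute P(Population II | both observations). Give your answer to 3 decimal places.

Posterior ∝ prior × likelihood, so P(k | x) ∝ π_k f_k(x); normalise over all components.
Since both observations come from the same component, the likelihood for component k is f_k(x₁)·f_k(x₂).
  L_I = [0.219882] × [0.0920319] = 0.0202361
  L_II = [0.123114] × [0.235903] = 0.0290428
Multiply by the mixture weights:
  π_I·L_I = 0.46 × 0.0202361 = 0.00930862
  π_II·L_II = 0.54 × 0.0290428 = 0.0156831
Evidence: 0.00930862 + 0.0156831 = 0.0249917
Responsibility of Population II: 0.0156831 / 0.0249917 ≈ 0.628

0.628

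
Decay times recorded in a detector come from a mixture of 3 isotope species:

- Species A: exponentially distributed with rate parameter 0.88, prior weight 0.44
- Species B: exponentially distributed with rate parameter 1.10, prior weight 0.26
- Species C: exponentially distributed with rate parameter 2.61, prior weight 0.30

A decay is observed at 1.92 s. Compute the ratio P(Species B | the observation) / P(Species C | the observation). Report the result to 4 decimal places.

6.6330

Posterior odds = (P(Z=i) f_i(x)) / (P(Z=j) f_j(x)); the normalising sum cancels.
Evaluate each component's likelihood at the observed value:
  f_A = 0.162442
  f_B = 0.133095
  f_C = 0.0173902
Odds = (0.26/0.30) × (0.133095/0.0173902) = 0.866667 × 7.65348 ≈ 6.6330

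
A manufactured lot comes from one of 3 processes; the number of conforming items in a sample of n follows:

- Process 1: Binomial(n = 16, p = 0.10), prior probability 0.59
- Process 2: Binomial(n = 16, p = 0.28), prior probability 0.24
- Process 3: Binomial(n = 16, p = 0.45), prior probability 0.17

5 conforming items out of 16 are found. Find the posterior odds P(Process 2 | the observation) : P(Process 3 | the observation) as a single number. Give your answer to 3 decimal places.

Only the two components matter; the odds are (w_i f_i(x)) / (w_j f_j(x)).
Component likelihoods at x = 5 conforming items out of 16:
  f_1 = C(16,5)·0.10^5·0.90^11 = 4368·1e-05·0.313811 = 0.0137072
  f_2 = C(16,5)·0.28^5·0.72^11 = 4368·0.00172104·0.0269561 = 0.202642
  f_3 = C(16,5)·0.45^5·0.55^11 = 4368·0.0184528·0.00139312 = 0.112288
Posterior odds = (w_2·f_2) / (w_3·f_3) = (0.24·0.202642) / (0.17·0.112288) = 0.0486342 / 0.019089 ≈ 2.548

2.548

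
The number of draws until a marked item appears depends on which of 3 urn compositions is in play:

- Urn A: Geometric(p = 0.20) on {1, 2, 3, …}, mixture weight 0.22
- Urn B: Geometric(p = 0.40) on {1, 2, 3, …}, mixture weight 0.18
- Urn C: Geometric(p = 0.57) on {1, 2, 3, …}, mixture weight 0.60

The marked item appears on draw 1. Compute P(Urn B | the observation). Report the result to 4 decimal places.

P(component k | x) = π_k·f_k(x) / marginal(x), where marginal(x) = Σ_j π_j·f_j(x).
Component likelihoods at x = 1:
  L_A = 0.20·(1−0.20)^0 = 0.20·1 = 0.2
  L_B = 0.40·(1−0.40)^0 = 0.40·1 = 0.4
  L_C = 0.57·(1−0.57)^0 = 0.57·1 = 0.57
Multiply by the mixture weights:
  π_A·L_A = 0.22 × 0.2 = 0.044
  π_B·L_B = 0.18 × 0.4 = 0.072
  π_C·L_C = 0.60 × 0.57 = 0.342
Normaliser: 0.044 + 0.072 + 0.342 = 0.458
Responsibility of Urn B: 0.072 / 0.458 ≈ 0.1572

0.1572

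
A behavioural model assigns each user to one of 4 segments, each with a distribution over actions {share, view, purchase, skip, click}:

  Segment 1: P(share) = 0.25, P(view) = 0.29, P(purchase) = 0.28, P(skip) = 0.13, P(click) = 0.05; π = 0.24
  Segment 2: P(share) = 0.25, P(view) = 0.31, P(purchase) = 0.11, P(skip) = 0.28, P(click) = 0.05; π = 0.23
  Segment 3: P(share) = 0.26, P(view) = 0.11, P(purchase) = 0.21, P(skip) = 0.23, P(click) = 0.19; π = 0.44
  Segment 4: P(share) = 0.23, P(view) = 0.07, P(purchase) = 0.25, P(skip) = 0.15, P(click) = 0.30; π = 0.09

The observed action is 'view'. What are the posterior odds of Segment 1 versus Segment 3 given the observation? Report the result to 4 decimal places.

1.4380

Since P(k|x) ∝ P(Z=k) f_k(x), the posterior odds are P(Z=i) f_i(x) / (P(Z=j) f_j(x)).
Component likelihoods at x = 'view':
  p_1 = 0.29
  p_2 = 0.31
  p_3 = 0.11
  p_4 = 0.07
Posterior odds = (P(Z=1)·p_1) / (P(Z=3)·p_3) = (0.24·0.29) / (0.44·0.11) = 0.0696 / 0.0484 ≈ 1.4380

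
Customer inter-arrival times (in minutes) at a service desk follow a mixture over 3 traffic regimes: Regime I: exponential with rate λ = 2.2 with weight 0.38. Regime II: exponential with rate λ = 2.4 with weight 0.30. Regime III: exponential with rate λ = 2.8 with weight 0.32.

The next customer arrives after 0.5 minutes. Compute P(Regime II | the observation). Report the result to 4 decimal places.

0.3028

By Bayes' theorem, P(k | x) = w_k f_k(x) / Σ_j w_j f_j(x).
Component likelihoods at x = 0.5 minutes:
  L_I = 2.2·e^(−2.2·0.5) = 2.2·e^(−1.1000) = 0.732316
  L_II = 2.4·e^(−2.4·0.5) = 2.4·e^(−1.2000) = 0.722866
  L_III = 2.8·e^(−2.8·0.5) = 2.8·e^(−1.4000) = 0.690471
Prior × likelihood for each component:
  w_I·L_I = 0.38 × 0.732316 = 0.27828
  w_II·L_II = 0.30 × 0.722866 = 0.21686
  w_III·L_III = 0.32 × 0.690471 = 0.220951
Evidence: 0.27828 + 0.21686 + 0.220951 = 0.716091
P(Regime II | 0.5 minutes) ≈ 0.3028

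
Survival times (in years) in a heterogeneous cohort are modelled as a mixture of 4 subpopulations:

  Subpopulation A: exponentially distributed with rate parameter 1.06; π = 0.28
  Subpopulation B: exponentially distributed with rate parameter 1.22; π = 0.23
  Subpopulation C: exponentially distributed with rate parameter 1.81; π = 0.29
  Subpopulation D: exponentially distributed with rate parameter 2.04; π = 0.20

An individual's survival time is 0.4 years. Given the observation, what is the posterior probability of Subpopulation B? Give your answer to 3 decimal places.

The responsibility of component k is w_k f_k(x) divided by Σ_j w_j f_j(x).
Component likelihoods at x = 0.4 years:
  L_A = 1.06·e^(−1.06·0.4) = 1.06·e^(−0.4240) = 0.693689
  L_B = 1.22·e^(−1.22·0.4) = 1.22·e^(−0.4880) = 0.748901
  L_C = 1.81·e^(−1.81·0.4) = 1.81·e^(−0.7240) = 0.877505
  L_D = 2.04·e^(−2.04·0.4) = 2.04·e^(−0.8160) = 0.902082
Unnormalised posteriors:
  w_A·L_A = 0.28 × 0.693689 = 0.194233
  w_B·L_B = 0.23 × 0.748901 = 0.172247
  w_C·L_C = 0.29 × 0.877505 = 0.254476
  w_D·L_D = 0.20 × 0.902082 = 0.180416
Marginal: 0.194233 + 0.172247 + 0.254476 + 0.180416 = 0.801373
P(Subpopulation B | data) ≈ 0.215

0.215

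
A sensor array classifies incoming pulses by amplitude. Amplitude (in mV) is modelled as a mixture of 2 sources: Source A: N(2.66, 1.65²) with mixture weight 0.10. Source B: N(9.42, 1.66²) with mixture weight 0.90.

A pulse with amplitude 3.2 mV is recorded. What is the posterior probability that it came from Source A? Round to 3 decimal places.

0.992

By Bayes' theorem, P(k | x) = w_k f_k(x) / Σ_j w_j f_j(x).
Normal densities:
  L_A = 0.229175
  L_B = 0.000214819
Weight by the priors:
  w_A·L_A = 0.10 × 0.229175 = 0.0229175
  w_B·L_B = 0.90 × 0.000214819 = 0.000193337
Evidence: 0.0229175 + 0.000193337 = 0.0231109
Responsibility of Source A: 0.0229175 / 0.0231109 ≈ 0.992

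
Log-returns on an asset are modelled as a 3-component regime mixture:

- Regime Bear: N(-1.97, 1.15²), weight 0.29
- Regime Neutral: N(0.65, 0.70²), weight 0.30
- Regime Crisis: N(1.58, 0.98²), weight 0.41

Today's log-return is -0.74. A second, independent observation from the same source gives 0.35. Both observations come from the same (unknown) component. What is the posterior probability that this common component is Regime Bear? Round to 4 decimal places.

The responsibility of component k is w_k f_k(x) divided by Σ_j w_j f_j(x).
Since both observations come from the same component, the likelihood for component k is f_k(x₁)·f_k(x₂).
  f_Bear = [(1/(1.15·√(2π)))·exp(−(-0.74−-1.97)²/(2·1.15²)) = 0.346906·exp(-0.57198) = 0.195795] × [0.0453369] = 0.00887675
  f_Neutral = [(1/(0.70·√(2π)))·exp(−(-0.74−0.65)²/(2·0.70²)) = 0.569918·exp(-1.97153) = 0.0793574] × [0.51991] = 0.0412586
  f_Crisis = [(1/(0.98·√(2π)))·exp(−(-0.74−1.58)²/(2·0.98²)) = 0.407084·exp(-2.80217) = 0.0247012] × [0.185189] = 0.00457441
Multiply by the mixture weights:
  w_Bear·f_Bear = 0.29 × 0.00887675 = 0.00257426
  w_Neutral·f_Neutral = 0.30 × 0.0412586 = 0.0123776
  w_Crisis·f_Crisis = 0.41 × 0.00457441 = 0.00187551
Normaliser: 0.00257426 + 0.0123776 + 0.00187551 = 0.0168274
So the posterior for Regime Bear is 0.00257426 / 0.0168274 ≈ 0.1530.

0.1530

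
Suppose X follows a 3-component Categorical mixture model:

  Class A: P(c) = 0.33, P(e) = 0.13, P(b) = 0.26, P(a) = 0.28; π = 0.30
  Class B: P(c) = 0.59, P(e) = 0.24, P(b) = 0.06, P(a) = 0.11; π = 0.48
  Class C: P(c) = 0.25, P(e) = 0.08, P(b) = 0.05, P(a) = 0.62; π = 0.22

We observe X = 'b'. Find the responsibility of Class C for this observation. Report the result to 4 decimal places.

P(component k | x) = w_k·f_k(x) / marginal(x), where marginal(x) = Σ_j w_j·f_j(x).
Categorical probabilities:
  f_A = 0.26
  f_B = 0.06
  f_C = 0.05
Unnormalised posteriors:
  w_A·f_A = 0.30 × 0.26 = 0.078
  w_B·f_B = 0.48 × 0.06 = 0.0288
  w_C·f_C = 0.22 × 0.05 = 0.011
Evidence: 0.078 + 0.0288 + 0.011 = 0.1178
P(Class C | x) = 0.011 / 0.1178 ≈ 0.0934

0.0934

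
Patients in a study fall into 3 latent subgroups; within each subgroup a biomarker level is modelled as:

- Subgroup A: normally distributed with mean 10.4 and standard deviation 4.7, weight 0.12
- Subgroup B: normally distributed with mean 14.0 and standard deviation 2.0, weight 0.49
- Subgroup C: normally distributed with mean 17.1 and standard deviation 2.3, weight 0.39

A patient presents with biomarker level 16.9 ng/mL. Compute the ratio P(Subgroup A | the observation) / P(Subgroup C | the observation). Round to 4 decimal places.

0.0581

The posterior odds equal the prior odds times the likelihood ratio: (π_i/π_j)·(f_i(x)/f_j(x)).
Normal densities:
  L_A = 0.0326204
  L_B = 0.0697153
  L_C = 0.172799
0.00391445 / 0.0673915 ≈ 0.0581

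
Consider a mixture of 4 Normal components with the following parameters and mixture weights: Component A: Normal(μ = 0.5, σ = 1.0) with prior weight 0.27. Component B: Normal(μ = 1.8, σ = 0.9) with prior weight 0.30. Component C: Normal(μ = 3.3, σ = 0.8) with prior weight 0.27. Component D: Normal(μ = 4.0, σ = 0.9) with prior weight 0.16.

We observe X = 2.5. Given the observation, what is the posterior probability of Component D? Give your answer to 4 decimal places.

0.0833

By Bayes' theorem, P(k | x) = π_k f_k(x) / Σ_j π_j f_j(x).
Evaluate each component's likelihood at the observed value:
  p_A = (1/(1.0·√(2π)))·exp(−(2.5−0.5)²/(2·1.0²)) = 0.398942·exp(-2.00000) = 0.053991
  p_B = (1/(0.9·√(2π)))·exp(−(2.5−1.8)²/(2·0.9²)) = 0.443269·exp(-0.30247) = 0.327572
  p_C = (1/(0.8·√(2π)))·exp(−(2.5−3.3)²/(2·0.8²)) = 0.498678·exp(-0.50000) = 0.302463
  p_D = (1/(0.9·√(2π)))·exp(−(2.5−4.0)²/(2·0.9²)) = 0.443269·exp(-1.38889) = 0.11053
Unnormalised posteriors:
  π_A·p_A = 0.27 × 0.053991 = 0.0145776
  π_B·p_B = 0.30 × 0.327572 = 0.0982716
  π_C·p_C = 0.27 × 0.302463 = 0.0816651
  π_D·p_D = 0.16 × 0.11053 = 0.0176848
Denominator: 0.0145776 + 0.0982716 + 0.0816651 + 0.0176848 = 0.212199
So the posterior for Component D is 0.0176848 / 0.212199 ≈ 0.0833.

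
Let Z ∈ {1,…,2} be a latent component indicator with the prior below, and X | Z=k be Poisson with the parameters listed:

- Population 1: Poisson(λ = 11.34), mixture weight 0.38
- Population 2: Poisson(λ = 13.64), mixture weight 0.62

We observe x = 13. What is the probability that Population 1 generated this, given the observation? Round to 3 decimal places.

The responsibility of component k is π_k f_k(x) divided by Σ_j π_j f_j(x).
Poisson probabilities:
  L_1 = e^(−11.34)·11.34^13/13! = 0.0979016
  L_2 = e^(−13.64)·13.64^13/13! = 0.108275
Unnormalised posteriors:
  π_1·L_1 = 0.38 × 0.0979016 = 0.0372026
  π_2·L_2 = 0.62 × 0.108275 = 0.0671307
Denominator: 0.0372026 + 0.0671307 = 0.104333
P(Population 1 | data) ≈ 0.357

0.357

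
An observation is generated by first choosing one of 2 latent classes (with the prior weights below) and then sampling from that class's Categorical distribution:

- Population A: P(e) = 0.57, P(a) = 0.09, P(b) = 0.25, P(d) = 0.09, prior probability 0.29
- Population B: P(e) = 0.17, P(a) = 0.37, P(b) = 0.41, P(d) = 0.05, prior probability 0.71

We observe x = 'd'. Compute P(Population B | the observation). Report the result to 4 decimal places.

0.5763

By Bayes' theorem, P(k | x) = w_k f_k(x) / Σ_j w_j f_j(x).
Categorical probabilities:
  L_A = P(d | comp) = 0.09
  L_B = P(d | comp) = 0.05
Unnormalised posteriors:
  w_A·L_A = 0.29 × 0.09 = 0.0261
  w_B·L_B = 0.71 × 0.05 = 0.0355
Normaliser: 0.0261 + 0.0355 = 0.0616
P(Population B | the observation) = 0.0355 / 0.0616 ≈ 0.5763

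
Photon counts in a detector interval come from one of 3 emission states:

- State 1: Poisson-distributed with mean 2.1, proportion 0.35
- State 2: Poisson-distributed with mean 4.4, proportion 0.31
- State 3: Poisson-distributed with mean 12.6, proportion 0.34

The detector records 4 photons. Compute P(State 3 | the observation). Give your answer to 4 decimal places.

The responsibility of component k is π_k f_k(x) divided by Σ_j π_j f_j(x).
Evaluate each component's likelihood at the observed value:
  p_1 = e^(−2.1)·2.1^4/4! = 0.099231
  p_2 = e^(−4.4)·4.4^4/4! = 0.191736
  p_3 = e^(−12.6)·12.6^4/4! = 0.00354128
Multiply by the mixture weights:
  π_1·p_1 = 0.35 × 0.099231 = 0.0347309
  π_2·p_2 = 0.31 × 0.191736 = 0.0594382
  π_3·p_3 = 0.34 × 0.00354128 = 0.00120404
Denominator: 0.0347309 + 0.0594382 + 0.00120404 = 0.0953731
So the posterior for State 3 is 0.00120404 / 0.0953731 ≈ 0.0126.

0.0126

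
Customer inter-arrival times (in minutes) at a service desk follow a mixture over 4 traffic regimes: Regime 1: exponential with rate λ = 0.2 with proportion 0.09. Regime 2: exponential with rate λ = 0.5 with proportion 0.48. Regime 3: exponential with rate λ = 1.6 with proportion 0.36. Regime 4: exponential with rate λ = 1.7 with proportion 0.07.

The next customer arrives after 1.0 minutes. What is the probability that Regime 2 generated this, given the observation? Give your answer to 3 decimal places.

0.488

The responsibility of component k is w_k f_k(x) divided by Σ_j w_j f_j(x).
Evaluate each component's likelihood at the observed value:
  L_1 = 0.2·e^(−0.2·1.0) = 0.2·e^(−0.2000) = 0.163746
  L_2 = 0.5·e^(−0.5·1.0) = 0.5·e^(−0.5000) = 0.303265
  L_3 = 1.6·e^(−1.6·1.0) = 1.6·e^(−1.6000) = 0.323034
  L_4 = 1.7·e^(−1.7·1.0) = 1.7·e^(−1.7000) = 0.310562
Unnormalised posteriors:
  w_1·L_1 = 0.09 × 0.163746 = 0.0147372
  w_2·L_2 = 0.48 × 0.303265 = 0.145567
  w_3·L_3 = 0.36 × 0.323034 = 0.116292
  w_4·L_4 = 0.07 × 0.310562 = 0.0217393
Marginal: 0.0147372 + 0.145567 + 0.116292 + 0.0217393 = 0.298336
So the posterior for Regime 2 is 0.145567 / 0.298336 ≈ 0.488.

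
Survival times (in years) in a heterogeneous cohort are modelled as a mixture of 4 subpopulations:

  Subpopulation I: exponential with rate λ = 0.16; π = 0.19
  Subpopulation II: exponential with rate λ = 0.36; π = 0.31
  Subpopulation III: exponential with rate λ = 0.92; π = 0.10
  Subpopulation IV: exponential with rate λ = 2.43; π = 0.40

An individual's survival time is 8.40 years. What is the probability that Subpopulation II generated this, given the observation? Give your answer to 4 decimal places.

By Bayes' theorem, P(k | x) = π_k f_k(x) / Σ_j π_j f_j(x).
Evaluate each component's likelihood at the observed value:
  L_I = 0.16·e^(−0.16·8.40) = 0.16·e^(−1.3440) = 0.0417281
  L_II = 0.36·e^(−0.36·8.40) = 0.36·e^(−3.0240) = 0.0174983
  L_III = 0.92·e^(−0.92·8.40) = 0.92·e^(−7.7280) = 0.000405098
  L_IV = 2.43·e^(−2.43·8.40) = 2.43·e^(−20.4120) = 3.31732e-09
Multiply by the mixture weights:
  π_I·L_I = 0.19 × 0.0417281 = 0.00792833
  π_II·L_II = 0.31 × 0.0174983 = 0.00542447
  π_III·L_III = 0.10 × 0.000405098 = 4.05098e-05
  π_IV·L_IV = 0.40 × 3.31732e-09 = 1.32693e-09
Sum: 0.00792833 + 0.00542447 + 4.05098e-05 + 1.32693e-09 = 0.0133933
P(Subpopulation II | the observation) = 0.00542447 / 0.0133933 ≈ 0.4050

0.4050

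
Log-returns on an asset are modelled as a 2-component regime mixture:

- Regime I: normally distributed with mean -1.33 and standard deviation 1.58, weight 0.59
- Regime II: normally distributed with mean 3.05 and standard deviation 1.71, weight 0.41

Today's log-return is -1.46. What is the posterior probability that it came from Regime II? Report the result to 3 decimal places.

By Bayes' theorem, P(k | x) = w_k f_k(x) / Σ_j w_j f_j(x).
Evaluate each component's likelihood at the observed value:
  p_I = (1/(1.58·√(2π)))·exp(−(-1.46−-1.33)²/(2·1.58²)) = 0.252495·exp(-0.00338) = 0.251642
  p_II = (1/(1.71·√(2π)))·exp(−(-1.46−3.05)²/(2·1.71²)) = 0.233300·exp(-3.47801) = 0.00720167
Weight by the priors:
  w_I·p_I = 0.59 × 0.251642 = 0.148469
  w_II·p_II = 0.41 × 0.00720167 = 0.00295269
Denominator: 0.148469 + 0.00295269 = 0.151421
So the posterior for Regime II is 0.00295269 / 0.151421 ≈ 0.019.

0.019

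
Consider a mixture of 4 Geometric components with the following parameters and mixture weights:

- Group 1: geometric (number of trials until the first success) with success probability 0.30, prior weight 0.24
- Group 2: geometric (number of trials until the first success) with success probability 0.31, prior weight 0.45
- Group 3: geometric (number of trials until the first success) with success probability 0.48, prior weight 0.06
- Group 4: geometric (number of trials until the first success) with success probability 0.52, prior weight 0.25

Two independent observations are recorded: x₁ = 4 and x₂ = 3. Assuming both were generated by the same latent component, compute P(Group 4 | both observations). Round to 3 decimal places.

P(component k | x) = P(Z=k)·f_k(x) / marginal(x), where marginal(x) = Σ_j P(Z=j)·f_j(x).
Since both observations come from the same component, the likelihood for component k is f_k(x₁)·f_k(x₂).
  L_1 = [0.1029] × [0.147] = 0.0151263
  L_2 = [0.101838] × [0.147591] = 0.0150303
  L_3 = [0.0674918] × [0.129792] = 0.0087599
  L_4 = [0.0575078] × [0.119808] = 0.0068899
Multiply by the mixture weights:
  P(Z=1)·L_1 = 0.24 × 0.0151263 = 0.00363031
  P(Z=2)·L_2 = 0.45 × 0.0150303 = 0.00676365
  P(Z=3)·L_3 = 0.06 × 0.0087599 = 0.000525594
  P(Z=4)·L_4 = 0.25 × 0.0068899 = 0.00172247
Denominator: 0.00363031 + 0.00676365 + 0.000525594 + 0.00172247 = 0.012642
P(Group 4 | x₁,x₂) ≈ 0.136

0.136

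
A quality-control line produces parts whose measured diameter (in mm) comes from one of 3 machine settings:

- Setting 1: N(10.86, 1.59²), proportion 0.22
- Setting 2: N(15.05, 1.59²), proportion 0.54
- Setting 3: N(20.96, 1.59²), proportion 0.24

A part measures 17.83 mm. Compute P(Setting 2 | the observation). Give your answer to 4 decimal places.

0.7720

The responsibility of component k is π_k f_k(x) divided by Σ_j π_j f_j(x).
Component likelihoods at x = 17.83 mm:
  f_1 = (1/(1.59·√(2π)))·exp(−(17.83−10.86)²/(2·1.59²)) = 0.250907·exp(-9.60818) = 1.68551e-05
  f_2 = (1/(1.59·√(2π)))·exp(−(17.83−15.05)²/(2·1.59²)) = 0.250907·exp(-1.52850) = 0.0544119
  f_3 = (1/(1.59·√(2π)))·exp(−(17.83−20.96)²/(2·1.59²)) = 0.250907·exp(-1.93760) = 0.0361429
Multiply by the mixture weights:
  π_1·f_1 = 0.22 × 1.68551e-05 = 3.70812e-06
  π_2·f_2 = 0.54 × 0.0544119 = 0.0293824
  π_3·f_3 = 0.24 × 0.0361429 = 0.0086743
Evidence: 3.70812e-06 + 0.0293824 + 0.0086743 = 0.0380604
Responsibility of Setting 2: 0.0293824 / 0.0380604 ≈ 0.7720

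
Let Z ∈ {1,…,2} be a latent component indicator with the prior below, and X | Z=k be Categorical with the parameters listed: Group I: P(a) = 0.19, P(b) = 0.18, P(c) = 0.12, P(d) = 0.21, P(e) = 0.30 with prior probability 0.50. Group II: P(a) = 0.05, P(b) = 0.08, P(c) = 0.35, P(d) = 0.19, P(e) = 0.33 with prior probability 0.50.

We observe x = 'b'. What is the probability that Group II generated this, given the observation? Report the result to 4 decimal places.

0.3077

P(component k | x) = w_k·f_k(x) / marginal(x), where marginal(x) = Σ_j w_j·f_j(x).
Evaluate each component's likelihood at the observed value:
  L_I = 0.18
  L_II = 0.08
Weight by the priors:
  w_I·L_I = 0.50 × 0.18 = 0.09
  w_II·L_II = 0.50 × 0.08 = 0.04
Sum: 0.09 + 0.04 = 0.13
P(Group II | x) ≈ 0.3077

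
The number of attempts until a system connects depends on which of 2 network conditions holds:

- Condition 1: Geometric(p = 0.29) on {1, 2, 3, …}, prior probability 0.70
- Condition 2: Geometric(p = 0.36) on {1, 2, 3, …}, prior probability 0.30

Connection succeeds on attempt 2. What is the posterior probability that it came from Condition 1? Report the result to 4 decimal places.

Apply Bayes' rule: the posterior for each component is proportional to its prior times its likelihood at x.
Evaluate each component's likelihood at the observed value:
  f_1 = 0.29·(1−0.29)^1 = 0.29·0.71 = 0.2059
  f_2 = 0.36·(1−0.36)^1 = 0.36·0.64 = 0.2304
Multiply by the mixture weights:
  π_1·f_1 = 0.70 × 0.2059 = 0.14413
  π_2·f_2 = 0.30 × 0.2304 = 0.06912
Sum: 0.14413 + 0.06912 = 0.21325
Responsibility of Condition 1: 0.14413 / 0.21325 ≈ 0.6759

0.6759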